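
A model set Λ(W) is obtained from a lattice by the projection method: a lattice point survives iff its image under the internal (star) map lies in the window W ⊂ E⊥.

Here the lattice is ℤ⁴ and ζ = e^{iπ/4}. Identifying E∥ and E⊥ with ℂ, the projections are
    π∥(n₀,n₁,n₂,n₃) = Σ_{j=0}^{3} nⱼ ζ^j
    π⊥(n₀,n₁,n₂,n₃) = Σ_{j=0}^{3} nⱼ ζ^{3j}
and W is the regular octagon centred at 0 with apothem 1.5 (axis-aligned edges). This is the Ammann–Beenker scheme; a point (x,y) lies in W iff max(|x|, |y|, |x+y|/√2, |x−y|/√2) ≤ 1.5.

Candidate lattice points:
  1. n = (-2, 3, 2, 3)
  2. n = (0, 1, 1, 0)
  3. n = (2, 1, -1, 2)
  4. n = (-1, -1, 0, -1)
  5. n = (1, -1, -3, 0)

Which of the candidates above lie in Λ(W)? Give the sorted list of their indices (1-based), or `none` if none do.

Internal map: ζ^{3j} for j=0..3 gives (1,0), (−√2/2,√2/2), (0,−1), (√2/2,√2/2).
#1 (-2, 3, 2, 3): internal (-2.0000, 2.2426); octagon support 3.0000 vs apothem 1.5 → ∉ W
#2 (0, 1, 1, 0): internal (-0.7071, -0.2929); octagon support 0.7071 vs apothem 1.5 → ∈ W
#3 (2, 1, -1, 2): internal (2.7071, 3.1213); octagon support 4.1213 vs apothem 1.5 → ∉ W
#4 (-1, -1, 0, -1): internal (-1.0000, -1.4142); octagon support 1.7071 vs apothem 1.5 → ∉ W
#5 (1, -1, -3, 0): internal (1.7071, 2.2929); octagon support 2.8284 vs apothem 1.5 → ∉ W

2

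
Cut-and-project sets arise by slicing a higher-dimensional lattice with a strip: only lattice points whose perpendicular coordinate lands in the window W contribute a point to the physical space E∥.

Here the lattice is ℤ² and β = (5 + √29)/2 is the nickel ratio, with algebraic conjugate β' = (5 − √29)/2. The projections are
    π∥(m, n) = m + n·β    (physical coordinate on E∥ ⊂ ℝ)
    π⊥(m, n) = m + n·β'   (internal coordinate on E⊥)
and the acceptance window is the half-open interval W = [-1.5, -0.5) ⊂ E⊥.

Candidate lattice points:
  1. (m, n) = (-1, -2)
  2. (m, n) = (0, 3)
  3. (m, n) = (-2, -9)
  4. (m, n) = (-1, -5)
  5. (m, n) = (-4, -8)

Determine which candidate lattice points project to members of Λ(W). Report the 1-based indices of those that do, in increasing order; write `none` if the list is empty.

1, 2

Compute β' = (5−√29)/2 = -0.192582, so π⊥(m,n) = m -0.192582·n.
#1 (-1,-2): internal coord -1 + (-2)·β' = -0.614835; -0.614835 ∈ [-1.5, -0.5) → IN Λ
#2 (0,3): internal coord 0 + (3)·β' = -0.577747; -0.577747 ∈ [-1.5, -0.5) → IN Λ
#3 (-2,-9): internal coord -2 + (-9)·β' = -0.266758; -0.266758 ∉ [-1.5, -0.5) → out
#4 (-1,-5): internal coord -1 + (-5)·β' = -0.037088; -0.037088 ∉ [-1.5, -0.5) → out
#5 (-4,-8): internal coord -4 + (-8)·β' = -2.459341; -2.459341 ∉ [-1.5, -0.5) → out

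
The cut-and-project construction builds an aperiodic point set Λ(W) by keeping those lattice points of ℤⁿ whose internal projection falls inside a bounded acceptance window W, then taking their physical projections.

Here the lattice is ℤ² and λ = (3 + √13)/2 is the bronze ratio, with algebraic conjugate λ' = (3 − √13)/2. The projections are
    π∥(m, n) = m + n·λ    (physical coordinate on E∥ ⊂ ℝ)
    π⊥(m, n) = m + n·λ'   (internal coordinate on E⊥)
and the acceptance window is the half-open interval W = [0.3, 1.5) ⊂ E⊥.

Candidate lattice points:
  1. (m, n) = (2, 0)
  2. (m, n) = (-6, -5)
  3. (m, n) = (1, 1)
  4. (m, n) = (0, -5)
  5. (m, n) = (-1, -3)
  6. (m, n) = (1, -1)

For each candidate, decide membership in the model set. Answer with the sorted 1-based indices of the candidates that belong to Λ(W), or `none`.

3, 6

λ' = (3−√13)/2 ≈ -0.302776.
candidate 1: (m,n)=(2,0) → π∥ = 2+0·λ ≈ 2.000000, π⊥ = 2+0·λ' ≈ 2.000000 ∉ [0.3, 1.5) ⇒ out
candidate 2: (m,n)=(-6,-5) → π∥ = -6-5·λ ≈ -22.513878, π⊥ = -6-5·λ' ≈ -4.486122 ∉ [0.3, 1.5) ⇒ out
candidate 3: (m,n)=(1,1) → π∥ = 1+1·λ ≈ 4.302776, π⊥ = 1+1·λ' ≈ 0.697224 ∈ [0.3, 1.5) ⇒ IN Λ
candidate 4: (m,n)=(0,-5) → π∥ = 0-5·λ ≈ -16.513878, π⊥ = 0-5·λ' ≈ 1.513878 ∉ [0.3, 1.5) ⇒ out
candidate 5: (m,n)=(-1,-3) → π∥ = -1-3·λ ≈ -10.908327, π⊥ = -1-3·λ' ≈ -0.091673 ∉ [0.3, 1.5) ⇒ out
candidate 6: (m,n)=(1,-1) → π∥ = 1-1·λ ≈ -2.302776, π⊥ = 1-1·λ' ≈ 1.302776 ∈ [0.3, 1.5) ⇒ IN Λ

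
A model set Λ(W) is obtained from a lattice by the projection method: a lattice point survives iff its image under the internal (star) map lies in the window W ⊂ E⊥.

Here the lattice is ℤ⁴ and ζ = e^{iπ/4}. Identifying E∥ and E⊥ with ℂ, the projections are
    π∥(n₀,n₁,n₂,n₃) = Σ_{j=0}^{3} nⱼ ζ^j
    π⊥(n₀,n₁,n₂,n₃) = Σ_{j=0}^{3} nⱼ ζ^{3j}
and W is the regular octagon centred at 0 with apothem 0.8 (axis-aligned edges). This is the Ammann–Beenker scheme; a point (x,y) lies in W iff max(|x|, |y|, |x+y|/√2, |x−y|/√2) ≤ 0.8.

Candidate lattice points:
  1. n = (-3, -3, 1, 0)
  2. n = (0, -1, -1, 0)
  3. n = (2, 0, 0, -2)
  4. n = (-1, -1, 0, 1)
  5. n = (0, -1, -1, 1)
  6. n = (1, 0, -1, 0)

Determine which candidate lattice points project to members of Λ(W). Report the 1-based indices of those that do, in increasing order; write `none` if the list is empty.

2, 4

With ζ = e^{iπ/4} the internal vectors are ζ^0,ζ^3,ζ^6,ζ^9.
candidate 1: n = (-3, -3, 1, 0) → π⊥ ≈ (-0.878680, -3.121320); max(|x|,|y|,|x±y|/√2) = 3.121320 > 0.8 ⇒ ∉ W
candidate 2: n = (0, -1, -1, 0) → π⊥ ≈ (+0.707107, +0.292893); max(|x|,|y|,|x±y|/√2) = 0.707107 ≤ 0.8 ⇒ ∈ W
candidate 3: n = (2, 0, 0, -2) → π⊥ ≈ (+0.585786, -1.414214); max(|x|,|y|,|x±y|/√2) = 1.414214 > 0.8 ⇒ ∉ W
candidate 4: n = (-1, -1, 0, 1) → π⊥ ≈ (+0.414214, +0.000000); max(|x|,|y|,|x±y|/√2) = 0.414214 ≤ 0.8 ⇒ ∈ W
candidate 5: n = (0, -1, -1, 1) → π⊥ ≈ (+1.414214, +1.000000); max(|x|,|y|,|x±y|/√2) = 1.707107 > 0.8 ⇒ ∉ W
candidate 6: n = (1, 0, -1, 0) → π⊥ ≈ (+1.000000, +1.000000); max(|x|,|y|,|x±y|/√2) = 1.414214 > 0.8 ⇒ ∉ W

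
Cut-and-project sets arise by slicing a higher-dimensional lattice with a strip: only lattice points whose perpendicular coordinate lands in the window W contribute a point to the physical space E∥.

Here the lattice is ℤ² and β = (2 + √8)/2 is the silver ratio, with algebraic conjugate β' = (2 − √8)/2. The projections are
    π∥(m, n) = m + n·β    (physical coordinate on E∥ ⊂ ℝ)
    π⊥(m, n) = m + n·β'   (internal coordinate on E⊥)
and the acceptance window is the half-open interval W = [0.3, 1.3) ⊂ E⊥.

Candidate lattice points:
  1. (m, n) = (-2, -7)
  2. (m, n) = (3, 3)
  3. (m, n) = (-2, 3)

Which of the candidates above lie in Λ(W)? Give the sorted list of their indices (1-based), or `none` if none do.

Compute β' = (2−√8)/2 = -0.41421, so π⊥(m,n) = m -0.41421·n.
candidate 1: (m,n)=(-2,-7) → π∥ = -2-7·β ≈ -18.89949, π⊥ = -2-7·β' ≈ 0.89949 ∈ [0.3, 1.3) ⇒ IN Λ
candidate 2: (m,n)=(3,3) → π∥ = 3+3·β ≈ 10.24264, π⊥ = 3+3·β' ≈ 1.75736 ∉ [0.3, 1.3) ⇒ out
candidate 3: (m,n)=(-2,3) → π∥ = -2+3·β ≈ 5.24264, π⊥ = -2+3·β' ≈ -3.24264 ∉ [0.3, 1.3) ⇒ out

1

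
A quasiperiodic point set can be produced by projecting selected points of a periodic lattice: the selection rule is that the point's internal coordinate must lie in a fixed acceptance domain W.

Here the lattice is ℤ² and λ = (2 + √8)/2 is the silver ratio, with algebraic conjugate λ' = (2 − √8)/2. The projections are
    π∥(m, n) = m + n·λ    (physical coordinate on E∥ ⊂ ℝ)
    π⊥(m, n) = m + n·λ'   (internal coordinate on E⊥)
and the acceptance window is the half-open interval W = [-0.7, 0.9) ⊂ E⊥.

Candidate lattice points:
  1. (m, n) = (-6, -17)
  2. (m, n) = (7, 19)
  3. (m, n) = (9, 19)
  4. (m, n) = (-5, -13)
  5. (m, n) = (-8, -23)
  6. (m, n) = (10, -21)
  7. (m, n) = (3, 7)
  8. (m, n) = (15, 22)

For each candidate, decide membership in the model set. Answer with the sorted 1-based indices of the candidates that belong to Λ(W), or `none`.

4, 7

Numerically λ ≈ 2.4142 and λ' = −1/λ ≈ -0.4142.
candidate 1: (m,n)=(-6,-17) → π∥ = -6-17·λ ≈ -47.0416, π⊥ = -6-17·λ' ≈ 1.0416 ∉ [-0.7, 0.9) ⇒ out
candidate 2: (m,n)=(7,19) → π∥ = 7+19·λ ≈ 52.8701, π⊥ = 7+19·λ' ≈ -0.8701 ∉ [-0.7, 0.9) ⇒ out
candidate 3: (m,n)=(9,19) → π∥ = 9+19·λ ≈ 54.8701, π⊥ = 9+19·λ' ≈ 1.1299 ∉ [-0.7, 0.9) ⇒ out
candidate 4: (m,n)=(-5,-13) → π∥ = -5-13·λ ≈ -36.3848, π⊥ = -5-13·λ' ≈ 0.3848 ∈ [-0.7, 0.9) ⇒ IN Λ
candidate 5: (m,n)=(-8,-23) → π∥ = -8-23·λ ≈ -63.5269, π⊥ = -8-23·λ' ≈ 1.5269 ∉ [-0.7, 0.9) ⇒ out
candidate 6: (m,n)=(10,-21) → π∥ = 10-21·λ ≈ -40.6985, π⊥ = 10-21·λ' ≈ 18.6985 ∉ [-0.7, 0.9) ⇒ out
candidate 7: (m,n)=(3,7) → π∥ = 3+7·λ ≈ 19.8995, π⊥ = 3+7·λ' ≈ 0.1005 ∈ [-0.7, 0.9) ⇒ IN Λ
candidate 8: (m,n)=(15,22) → π∥ = 15+22·λ ≈ 68.1127, π⊥ = 15+22·λ' ≈ 5.8873 ∉ [-0.7, 0.9) ⇒ out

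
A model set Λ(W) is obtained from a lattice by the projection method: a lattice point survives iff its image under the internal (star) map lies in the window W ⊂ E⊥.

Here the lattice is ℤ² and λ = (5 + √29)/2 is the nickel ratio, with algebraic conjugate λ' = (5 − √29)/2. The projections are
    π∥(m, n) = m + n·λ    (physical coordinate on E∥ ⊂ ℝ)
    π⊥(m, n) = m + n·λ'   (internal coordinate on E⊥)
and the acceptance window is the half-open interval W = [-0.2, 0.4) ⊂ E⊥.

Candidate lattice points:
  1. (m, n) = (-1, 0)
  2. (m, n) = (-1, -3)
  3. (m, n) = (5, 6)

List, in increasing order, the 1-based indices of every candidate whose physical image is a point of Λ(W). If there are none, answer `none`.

λ' = (5−√29)/2 ≈ -0.192582.
[1] lift (-1,0): star map gives -1.000000; window check -0.2 ≤ -1.000000 < 0.4 is false → out
[2] lift (-1,-3): star map gives -0.422253; window check -0.2 ≤ -0.422253 < 0.4 is false → out
[3] lift (5,6): star map gives 3.844506; window check -0.2 ≤ 3.844506 < 0.4 is false → out

none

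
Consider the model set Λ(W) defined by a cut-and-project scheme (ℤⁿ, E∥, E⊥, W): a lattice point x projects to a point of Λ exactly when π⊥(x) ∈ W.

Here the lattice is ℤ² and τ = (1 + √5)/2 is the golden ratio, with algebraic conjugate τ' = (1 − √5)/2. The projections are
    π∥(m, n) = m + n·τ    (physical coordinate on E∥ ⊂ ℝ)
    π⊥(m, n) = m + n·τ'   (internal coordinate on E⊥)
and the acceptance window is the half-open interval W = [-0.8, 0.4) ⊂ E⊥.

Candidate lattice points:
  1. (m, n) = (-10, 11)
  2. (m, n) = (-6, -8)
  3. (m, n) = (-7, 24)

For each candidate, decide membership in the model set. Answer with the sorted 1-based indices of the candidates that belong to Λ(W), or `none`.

none

τ' = (1−√5)/2 ≈ -0.6180.
[1] lift (-10,11): star map gives -16.7984; window check -0.8 ≤ -16.7984 < 0.4 is false → out
[2] lift (-6,-8): star map gives -1.0557; window check -0.8 ≤ -1.0557 < 0.4 is false → out
[3] lift (-7,24): star map gives -21.8328; window check -0.8 ≤ -21.8328 < 0.4 is false → out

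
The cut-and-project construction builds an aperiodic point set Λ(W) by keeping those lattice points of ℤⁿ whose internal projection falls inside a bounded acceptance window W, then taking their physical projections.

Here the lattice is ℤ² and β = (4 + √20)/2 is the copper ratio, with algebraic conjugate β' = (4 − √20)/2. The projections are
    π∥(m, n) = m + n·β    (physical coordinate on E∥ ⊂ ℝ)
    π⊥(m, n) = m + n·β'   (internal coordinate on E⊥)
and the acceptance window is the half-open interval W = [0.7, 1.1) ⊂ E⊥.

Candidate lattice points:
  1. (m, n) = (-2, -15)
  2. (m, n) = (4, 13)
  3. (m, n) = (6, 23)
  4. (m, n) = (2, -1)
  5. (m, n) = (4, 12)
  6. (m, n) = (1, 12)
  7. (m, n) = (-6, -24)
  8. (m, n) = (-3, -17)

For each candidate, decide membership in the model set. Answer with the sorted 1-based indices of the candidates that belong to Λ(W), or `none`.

2, 8

Compute β' = (4−√20)/2 = -0.2361, so π⊥(m,n) = m -0.2361·n.
[1] lift (-2,-15): star map gives 1.5410; window check 0.7 ≤ 1.5410 < 1.1 is false → out
[2] lift (4,13): star map gives 0.9311; window check 0.7 ≤ 0.9311 < 1.1 is true → IN Λ
[3] lift (6,23): star map gives 0.5704; window check 0.7 ≤ 0.5704 < 1.1 is false → out
[4] lift (2,-1): star map gives 2.2361; window check 0.7 ≤ 2.2361 < 1.1 is false → out
[5] lift (4,12): star map gives 1.1672; window check 0.7 ≤ 1.1672 < 1.1 is false → out
[6] lift (1,12): star map gives -1.8328; window check 0.7 ≤ -1.8328 < 1.1 is false → out
[7] lift (-6,-24): star map gives -0.3344; window check 0.7 ≤ -0.3344 < 1.1 is false → out
[8] lift (-3,-17): star map gives 1.0132; window check 0.7 ≤ 1.0132 < 1.1 is true → IN Λ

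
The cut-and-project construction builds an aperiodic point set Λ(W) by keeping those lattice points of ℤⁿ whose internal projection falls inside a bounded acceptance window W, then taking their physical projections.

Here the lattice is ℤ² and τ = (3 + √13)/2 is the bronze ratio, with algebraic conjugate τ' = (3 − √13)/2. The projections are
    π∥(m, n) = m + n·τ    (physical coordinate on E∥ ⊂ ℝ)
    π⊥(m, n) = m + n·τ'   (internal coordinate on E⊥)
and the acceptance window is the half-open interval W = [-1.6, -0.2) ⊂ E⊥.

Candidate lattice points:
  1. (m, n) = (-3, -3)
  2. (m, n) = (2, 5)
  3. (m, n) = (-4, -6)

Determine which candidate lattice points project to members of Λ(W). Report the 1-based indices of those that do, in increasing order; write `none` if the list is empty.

Numerically τ ≈ 3.302776 and τ' = −1/τ ≈ -0.302776.
#1 (-3,-3): internal coord -3 + (-3)·τ' = -2.091673; -2.091673 ∉ [-1.6, -0.2) → out
#2 (2,5): internal coord 2 + (5)·τ' = +0.486122; +0.486122 ∉ [-1.6, -0.2) → out
#3 (-4,-6): internal coord -4 + (-6)·τ' = -2.183346; -2.183346 ∉ [-1.6, -0.2) → out

none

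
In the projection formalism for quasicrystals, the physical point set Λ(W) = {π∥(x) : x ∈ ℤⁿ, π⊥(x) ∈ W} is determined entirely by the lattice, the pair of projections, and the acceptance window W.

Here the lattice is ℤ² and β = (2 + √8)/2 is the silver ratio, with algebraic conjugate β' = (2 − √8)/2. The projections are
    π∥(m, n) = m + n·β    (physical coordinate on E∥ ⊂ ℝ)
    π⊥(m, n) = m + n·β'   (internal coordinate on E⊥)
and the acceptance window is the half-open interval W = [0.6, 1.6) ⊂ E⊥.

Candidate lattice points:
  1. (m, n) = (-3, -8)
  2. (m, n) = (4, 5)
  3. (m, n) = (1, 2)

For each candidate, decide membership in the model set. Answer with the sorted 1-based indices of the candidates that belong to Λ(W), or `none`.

none

Numerically β ≈ 2.414214 and β' = −1/β ≈ -0.414214.
#1 (-3,-8): internal coord -3 + (-8)·β' = +0.313708; +0.313708 ∉ [0.6, 1.6) → out
#2 (4,5): internal coord 4 + (5)·β' = +1.928932; +1.928932 ∉ [0.6, 1.6) → out
#3 (1,2): internal coord 1 + (2)·β' = +0.171573; +0.171573 ∉ [0.6, 1.6) → out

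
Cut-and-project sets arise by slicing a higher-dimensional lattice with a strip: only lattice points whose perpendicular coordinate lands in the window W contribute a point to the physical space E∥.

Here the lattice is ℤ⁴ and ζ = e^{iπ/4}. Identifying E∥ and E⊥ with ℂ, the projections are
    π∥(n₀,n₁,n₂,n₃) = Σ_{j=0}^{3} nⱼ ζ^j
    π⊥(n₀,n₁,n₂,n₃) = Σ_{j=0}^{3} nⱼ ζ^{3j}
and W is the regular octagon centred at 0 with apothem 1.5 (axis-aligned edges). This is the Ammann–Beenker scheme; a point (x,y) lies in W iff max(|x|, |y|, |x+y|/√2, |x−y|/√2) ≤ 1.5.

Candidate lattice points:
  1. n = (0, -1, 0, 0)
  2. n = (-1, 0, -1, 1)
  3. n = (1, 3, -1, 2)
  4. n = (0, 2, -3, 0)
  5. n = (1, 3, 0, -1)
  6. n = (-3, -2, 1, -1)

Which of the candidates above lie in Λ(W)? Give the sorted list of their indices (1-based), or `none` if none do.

1

π⊥(n) = n₀ + n₁ζ³ + n₂ζ⁶ + n₃ζ⁹ where ζ = e^{iπ/4}.
candidate 1: n = (0, -1, 0, 0) → π⊥ ≈ (+0.707107, -0.707107); max(|x|,|y|,|x±y|/√2) = 1.000000 ≤ 1.5 ⇒ ∈ W
candidate 2: n = (-1, 0, -1, 1) → π⊥ ≈ (-0.292893, +1.707107); max(|x|,|y|,|x±y|/√2) = 1.707107 > 1.5 ⇒ ∉ W
candidate 3: n = (1, 3, -1, 2) → π⊥ ≈ (+0.292893, +4.535534); max(|x|,|y|,|x±y|/√2) = 4.535534 > 1.5 ⇒ ∉ W
candidate 4: n = (0, 2, -3, 0) → π⊥ ≈ (-1.414214, +4.414214); max(|x|,|y|,|x±y|/√2) = 4.414214 > 1.5 ⇒ ∉ W
candidate 5: n = (1, 3, 0, -1) → π⊥ ≈ (-1.828427, +1.414214); max(|x|,|y|,|x±y|/√2) = 2.292893 > 1.5 ⇒ ∉ W
candidate 6: n = (-3, -2, 1, -1) → π⊥ ≈ (-2.292893, -3.121320); max(|x|,|y|,|x±y|/√2) = 3.828427 > 1.5 ⇒ ∉ W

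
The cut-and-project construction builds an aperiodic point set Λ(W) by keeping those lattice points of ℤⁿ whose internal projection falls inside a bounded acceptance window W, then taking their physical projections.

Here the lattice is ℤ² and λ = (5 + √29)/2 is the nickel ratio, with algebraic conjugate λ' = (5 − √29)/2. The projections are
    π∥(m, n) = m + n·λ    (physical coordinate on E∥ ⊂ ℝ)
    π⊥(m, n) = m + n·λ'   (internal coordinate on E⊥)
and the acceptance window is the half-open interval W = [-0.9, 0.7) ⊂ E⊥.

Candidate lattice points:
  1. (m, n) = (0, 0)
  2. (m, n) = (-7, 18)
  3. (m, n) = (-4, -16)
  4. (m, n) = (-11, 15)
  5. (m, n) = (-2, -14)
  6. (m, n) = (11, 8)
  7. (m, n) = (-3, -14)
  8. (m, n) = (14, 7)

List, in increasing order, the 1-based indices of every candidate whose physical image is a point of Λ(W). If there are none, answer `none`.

1, 5, 7

λ' = (5−√29)/2 ≈ -0.1926.
#1 (0,0): internal coord 0 + (0)·λ' = +0.0000; +0.0000 ∈ [-0.9, 0.7) → IN Λ
#2 (-7,18): internal coord -7 + (18)·λ' = -10.4665; -10.4665 ∉ [-0.9, 0.7) → out
#3 (-4,-16): internal coord -4 + (-16)·λ' = -0.9187; -0.9187 ∉ [-0.9, 0.7) → out
#4 (-11,15): internal coord -11 + (15)·λ' = -13.8887; -13.8887 ∉ [-0.9, 0.7) → out
#5 (-2,-14): internal coord -2 + (-14)·λ' = +0.6962; +0.6962 ∈ [-0.9, 0.7) → IN Λ
#6 (11,8): internal coord 11 + (8)·λ' = +9.4593; +9.4593 ∉ [-0.9, 0.7) → out
#7 (-3,-14): internal coord -3 + (-14)·λ' = -0.3038; -0.3038 ∈ [-0.9, 0.7) → IN Λ
#8 (14,7): internal coord 14 + (7)·λ' = +12.6519; +12.6519 ∉ [-0.9, 0.7) → out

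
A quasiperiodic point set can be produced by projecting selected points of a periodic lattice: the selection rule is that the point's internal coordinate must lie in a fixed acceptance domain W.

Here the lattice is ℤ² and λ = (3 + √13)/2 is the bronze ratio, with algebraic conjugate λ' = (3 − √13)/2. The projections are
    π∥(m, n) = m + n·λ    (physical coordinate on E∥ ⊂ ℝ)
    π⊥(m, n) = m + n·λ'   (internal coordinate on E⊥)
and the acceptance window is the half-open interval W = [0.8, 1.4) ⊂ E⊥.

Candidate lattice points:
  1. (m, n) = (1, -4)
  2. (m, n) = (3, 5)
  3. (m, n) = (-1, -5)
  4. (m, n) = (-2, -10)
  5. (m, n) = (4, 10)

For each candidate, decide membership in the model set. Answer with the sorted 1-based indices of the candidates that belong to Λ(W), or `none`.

4, 5

λ' = (3−√13)/2 ≈ -0.30278.
#1 (1,-4): internal coord 1 + (-4)·λ' = +2.21110; +2.21110 ∉ [0.8, 1.4) → out
#2 (3,5): internal coord 3 + (5)·λ' = +1.48612; +1.48612 ∉ [0.8, 1.4) → out
#3 (-1,-5): internal coord -1 + (-5)·λ' = +0.51388; +0.51388 ∉ [0.8, 1.4) → out
#4 (-2,-10): internal coord -2 + (-10)·λ' = +1.02776; +1.02776 ∈ [0.8, 1.4) → IN Λ
#5 (4,10): internal coord 4 + (10)·λ' = +0.97224; +0.97224 ∈ [0.8, 1.4) → IN Λ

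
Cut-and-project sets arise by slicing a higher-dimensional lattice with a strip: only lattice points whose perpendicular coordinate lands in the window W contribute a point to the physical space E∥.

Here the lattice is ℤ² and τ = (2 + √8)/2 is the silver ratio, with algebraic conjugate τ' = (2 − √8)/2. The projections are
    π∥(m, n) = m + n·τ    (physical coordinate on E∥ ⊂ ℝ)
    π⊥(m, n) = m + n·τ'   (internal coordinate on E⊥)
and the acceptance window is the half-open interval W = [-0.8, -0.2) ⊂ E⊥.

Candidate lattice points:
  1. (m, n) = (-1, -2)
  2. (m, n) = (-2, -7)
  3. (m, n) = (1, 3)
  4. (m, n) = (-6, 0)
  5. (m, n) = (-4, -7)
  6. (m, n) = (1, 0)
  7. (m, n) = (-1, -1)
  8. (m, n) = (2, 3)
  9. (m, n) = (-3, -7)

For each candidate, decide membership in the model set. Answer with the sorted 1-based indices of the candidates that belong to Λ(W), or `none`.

Numerically τ ≈ 2.41421 and τ' = −1/τ ≈ -0.41421.
#1 (-1,-2): internal coord -1 + (-2)·τ' = -0.17157; -0.17157 ∉ [-0.8, -0.2) → out
#2 (-2,-7): internal coord -2 + (-7)·τ' = +0.89949; +0.89949 ∉ [-0.8, -0.2) → out
#3 (1,3): internal coord 1 + (3)·τ' = -0.24264; -0.24264 ∈ [-0.8, -0.2) → IN Λ
#4 (-6,0): internal coord -6 + (0)·τ' = -6.00000; -6.00000 ∉ [-0.8, -0.2) → out
#5 (-4,-7): internal coord -4 + (-7)·τ' = -1.10051; -1.10051 ∉ [-0.8, -0.2) → out
#6 (1,0): internal coord 1 + (0)·τ' = +1.00000; +1.00000 ∉ [-0.8, -0.2) → out
#7 (-1,-1): internal coord -1 + (-1)·τ' = -0.58579; -0.58579 ∈ [-0.8, -0.2) → IN Λ
#8 (2,3): internal coord 2 + (3)·τ' = +0.75736; +0.75736 ∉ [-0.8, -0.2) → out
#9 (-3,-7): internal coord -3 + (-7)·τ' = -0.10051; -0.10051 ∉ [-0.8, -0.2) → out

3, 7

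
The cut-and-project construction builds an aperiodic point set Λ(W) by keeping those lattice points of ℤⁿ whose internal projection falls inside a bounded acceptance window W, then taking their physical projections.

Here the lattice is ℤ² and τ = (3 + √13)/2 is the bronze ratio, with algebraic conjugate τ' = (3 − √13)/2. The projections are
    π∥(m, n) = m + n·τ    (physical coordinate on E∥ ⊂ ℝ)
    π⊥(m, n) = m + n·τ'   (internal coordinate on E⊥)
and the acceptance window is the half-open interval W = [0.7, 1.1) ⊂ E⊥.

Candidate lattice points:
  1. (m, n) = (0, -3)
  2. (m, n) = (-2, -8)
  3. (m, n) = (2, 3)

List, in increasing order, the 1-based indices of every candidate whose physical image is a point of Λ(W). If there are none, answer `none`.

1, 3

Compute τ' = (3−√13)/2 = -0.3028, so π⊥(m,n) = m -0.3028·n.
[1] lift (0,-3): star map gives 0.9083; window check 0.7 ≤ 0.9083 < 1.1 is true → IN Λ
[2] lift (-2,-8): star map gives 0.4222; window check 0.7 ≤ 0.4222 < 1.1 is false → out
[3] lift (2,3): star map gives 1.0917; window check 0.7 ≤ 1.0917 < 1.1 is true → IN Λ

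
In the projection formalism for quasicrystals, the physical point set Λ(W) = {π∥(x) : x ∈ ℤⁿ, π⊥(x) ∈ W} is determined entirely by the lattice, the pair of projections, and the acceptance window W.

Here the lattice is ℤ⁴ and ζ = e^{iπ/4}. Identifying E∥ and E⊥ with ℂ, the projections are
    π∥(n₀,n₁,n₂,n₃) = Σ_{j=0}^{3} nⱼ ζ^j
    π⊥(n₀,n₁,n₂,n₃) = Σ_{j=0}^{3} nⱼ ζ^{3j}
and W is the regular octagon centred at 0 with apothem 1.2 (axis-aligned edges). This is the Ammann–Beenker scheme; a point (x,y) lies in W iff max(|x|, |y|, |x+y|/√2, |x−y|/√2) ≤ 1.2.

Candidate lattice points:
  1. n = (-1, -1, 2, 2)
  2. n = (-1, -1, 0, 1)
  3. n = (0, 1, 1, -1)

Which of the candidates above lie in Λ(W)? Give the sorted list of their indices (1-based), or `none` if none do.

2

With ζ = e^{iπ/4} the internal vectors are ζ^0,ζ^3,ζ^6,ζ^9.
candidate 1: n = (-1, -1, 2, 2) → π⊥ ≈ (+1.121320, -1.292893); max(|x|,|y|,|x±y|/√2) = 1.707107 > 1.2 ⇒ ∉ W
candidate 2: n = (-1, -1, 0, 1) → π⊥ ≈ (+0.414214, +0.000000); max(|x|,|y|,|x±y|/√2) = 0.414214 ≤ 1.2 ⇒ ∈ W
candidate 3: n = (0, 1, 1, -1) → π⊥ ≈ (-1.414214, -1.000000); max(|x|,|y|,|x±y|/√2) = 1.707107 > 1.2 ⇒ ∉ W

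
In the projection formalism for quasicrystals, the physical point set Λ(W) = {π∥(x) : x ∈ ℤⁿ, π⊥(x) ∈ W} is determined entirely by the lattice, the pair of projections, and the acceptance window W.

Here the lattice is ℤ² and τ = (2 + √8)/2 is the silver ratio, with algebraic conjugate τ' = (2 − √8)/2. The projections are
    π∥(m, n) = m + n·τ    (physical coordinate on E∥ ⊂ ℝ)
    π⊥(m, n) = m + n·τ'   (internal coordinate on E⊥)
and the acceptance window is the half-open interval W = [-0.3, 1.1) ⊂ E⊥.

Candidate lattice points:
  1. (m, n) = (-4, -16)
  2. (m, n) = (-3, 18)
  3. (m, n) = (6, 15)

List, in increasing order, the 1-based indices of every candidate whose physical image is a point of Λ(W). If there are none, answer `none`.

Compute τ' = (2−√8)/2 = -0.41421, so π⊥(m,n) = m -0.41421·n.
candidate 1: (m,n)=(-4,-16) → π∥ = -4-16·τ ≈ -42.62742, π⊥ = -4-16·τ' ≈ 2.62742 ∉ [-0.3, 1.1) ⇒ out
candidate 2: (m,n)=(-3,18) → π∥ = -3+18·τ ≈ 40.45584, π⊥ = -3+18·τ' ≈ -10.45584 ∉ [-0.3, 1.1) ⇒ out
candidate 3: (m,n)=(6,15) → π∥ = 6+15·τ ≈ 42.21320, π⊥ = 6+15·τ' ≈ -0.21320 ∈ [-0.3, 1.1) ⇒ IN Λ

3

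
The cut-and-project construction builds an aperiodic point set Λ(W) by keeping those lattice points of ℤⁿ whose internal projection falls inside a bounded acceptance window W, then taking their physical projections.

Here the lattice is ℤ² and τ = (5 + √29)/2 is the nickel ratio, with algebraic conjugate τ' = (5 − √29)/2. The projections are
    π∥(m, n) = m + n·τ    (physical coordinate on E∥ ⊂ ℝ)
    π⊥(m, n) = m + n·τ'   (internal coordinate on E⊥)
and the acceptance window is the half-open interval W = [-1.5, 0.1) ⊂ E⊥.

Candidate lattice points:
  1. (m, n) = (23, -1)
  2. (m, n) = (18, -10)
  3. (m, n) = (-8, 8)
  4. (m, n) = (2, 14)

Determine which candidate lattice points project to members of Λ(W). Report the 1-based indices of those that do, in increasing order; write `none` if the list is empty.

4

Compute τ' = (5−√29)/2 = -0.19258, so π⊥(m,n) = m -0.19258·n.
[1] lift (23,-1): star map gives 23.19258; window check -1.5 ≤ 23.19258 < 0.1 is false → out
[2] lift (18,-10): star map gives 19.92582; window check -1.5 ≤ 19.92582 < 0.1 is false → out
[3] lift (-8,8): star map gives -9.54066; window check -1.5 ≤ -9.54066 < 0.1 is false → out
[4] lift (2,14): star map gives -0.69615; window check -1.5 ≤ -0.69615 < 0.1 is true → IN Λ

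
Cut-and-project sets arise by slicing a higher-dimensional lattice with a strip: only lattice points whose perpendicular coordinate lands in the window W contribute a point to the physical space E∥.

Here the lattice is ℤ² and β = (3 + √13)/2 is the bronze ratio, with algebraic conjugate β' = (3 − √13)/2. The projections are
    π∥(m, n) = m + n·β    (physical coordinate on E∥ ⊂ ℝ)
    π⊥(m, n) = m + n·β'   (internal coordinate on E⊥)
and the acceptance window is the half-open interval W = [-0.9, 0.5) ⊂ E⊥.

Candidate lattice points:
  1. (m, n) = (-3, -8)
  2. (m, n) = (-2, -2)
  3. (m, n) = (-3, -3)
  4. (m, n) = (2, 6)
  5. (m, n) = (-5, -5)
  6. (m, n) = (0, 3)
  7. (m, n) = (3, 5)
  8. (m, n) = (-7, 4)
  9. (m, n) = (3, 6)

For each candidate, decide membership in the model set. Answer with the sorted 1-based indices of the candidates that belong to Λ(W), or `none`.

1, 4

β' = (3−√13)/2 ≈ -0.302776.
[1] lift (-3,-8): star map gives -0.577795; window check -0.9 ≤ -0.577795 < 0.5 is true → IN Λ
[2] lift (-2,-2): star map gives -1.394449; window check -0.9 ≤ -1.394449 < 0.5 is false → out
[3] lift (-3,-3): star map gives -2.091673; window check -0.9 ≤ -2.091673 < 0.5 is false → out
[4] lift (2,6): star map gives 0.183346; window check -0.9 ≤ 0.183346 < 0.5 is true → IN Λ
[5] lift (-5,-5): star map gives -3.486122; window check -0.9 ≤ -3.486122 < 0.5 is false → out
[6] lift (0,3): star map gives -0.908327; window check -0.9 ≤ -0.908327 < 0.5 is false → out
[7] lift (3,5): star map gives 1.486122; window check -0.9 ≤ 1.486122 < 0.5 is false → out
[8] lift (-7,4): star map gives -8.211103; window check -0.9 ≤ -8.211103 < 0.5 is false → out
[9] lift (3,6): star map gives 1.183346; window check -0.9 ≤ 1.183346 < 0.5 is false → out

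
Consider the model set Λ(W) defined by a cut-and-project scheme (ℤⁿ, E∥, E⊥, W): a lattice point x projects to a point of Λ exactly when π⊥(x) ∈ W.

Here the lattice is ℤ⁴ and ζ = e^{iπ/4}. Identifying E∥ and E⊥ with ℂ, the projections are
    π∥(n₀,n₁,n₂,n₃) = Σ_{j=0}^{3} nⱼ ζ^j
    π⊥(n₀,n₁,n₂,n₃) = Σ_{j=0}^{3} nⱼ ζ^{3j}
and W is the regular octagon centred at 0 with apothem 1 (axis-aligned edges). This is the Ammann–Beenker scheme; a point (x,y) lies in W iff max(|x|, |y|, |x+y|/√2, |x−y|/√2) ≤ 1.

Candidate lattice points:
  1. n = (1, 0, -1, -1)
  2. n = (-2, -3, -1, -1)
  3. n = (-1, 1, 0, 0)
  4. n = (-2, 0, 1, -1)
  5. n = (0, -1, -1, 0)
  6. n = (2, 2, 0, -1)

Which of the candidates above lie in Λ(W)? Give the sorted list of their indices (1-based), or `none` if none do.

1, 5, 6

With ζ = e^{iπ/4} the internal vectors are ζ^0,ζ^3,ζ^6,ζ^9.
#1 (1, 0, -1, -1): internal (0.29289, 0.29289); octagon support 0.41421 vs apothem 1 → ∈ W
#2 (-2, -3, -1, -1): internal (-0.58579, -1.82843); octagon support 1.82843 vs apothem 1 → ∉ W
#3 (-1, 1, 0, 0): internal (-1.70711, 0.70711); octagon support 1.70711 vs apothem 1 → ∉ W
#4 (-2, 0, 1, -1): internal (-2.70711, -1.70711); octagon support 3.12132 vs apothem 1 → ∉ W
#5 (0, -1, -1, 0): internal (0.70711, 0.29289); octagon support 0.70711 vs apothem 1 → ∈ W
#6 (2, 2, 0, -1): internal (-0.12132, 0.70711); octagon support 0.70711 vs apothem 1 → ∈ W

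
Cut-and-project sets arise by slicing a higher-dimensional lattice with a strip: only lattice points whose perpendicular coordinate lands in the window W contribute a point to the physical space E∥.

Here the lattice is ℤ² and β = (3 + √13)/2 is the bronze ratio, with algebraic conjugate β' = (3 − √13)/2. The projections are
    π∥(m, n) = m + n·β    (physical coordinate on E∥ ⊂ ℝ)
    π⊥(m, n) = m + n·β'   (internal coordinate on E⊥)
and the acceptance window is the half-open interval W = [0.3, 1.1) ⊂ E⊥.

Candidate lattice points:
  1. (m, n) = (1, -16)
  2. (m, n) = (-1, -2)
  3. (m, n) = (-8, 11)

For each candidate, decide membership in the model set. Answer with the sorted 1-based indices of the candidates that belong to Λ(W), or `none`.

none

β' = (3−√13)/2 ≈ -0.3028.
candidate 1: (m,n)=(1,-16) → π∥ = 1-16·β ≈ -51.8444, π⊥ = 1-16·β' ≈ 5.8444 ∉ [0.3, 1.1) ⇒ out
candidate 2: (m,n)=(-1,-2) → π∥ = -1-2·β ≈ -7.6056, π⊥ = -1-2·β' ≈ -0.3944 ∉ [0.3, 1.1) ⇒ out
candidate 3: (m,n)=(-8,11) → π∥ = -8+11·β ≈ 28.3305, π⊥ = -8+11·β' ≈ -11.3305 ∉ [0.3, 1.1) ⇒ out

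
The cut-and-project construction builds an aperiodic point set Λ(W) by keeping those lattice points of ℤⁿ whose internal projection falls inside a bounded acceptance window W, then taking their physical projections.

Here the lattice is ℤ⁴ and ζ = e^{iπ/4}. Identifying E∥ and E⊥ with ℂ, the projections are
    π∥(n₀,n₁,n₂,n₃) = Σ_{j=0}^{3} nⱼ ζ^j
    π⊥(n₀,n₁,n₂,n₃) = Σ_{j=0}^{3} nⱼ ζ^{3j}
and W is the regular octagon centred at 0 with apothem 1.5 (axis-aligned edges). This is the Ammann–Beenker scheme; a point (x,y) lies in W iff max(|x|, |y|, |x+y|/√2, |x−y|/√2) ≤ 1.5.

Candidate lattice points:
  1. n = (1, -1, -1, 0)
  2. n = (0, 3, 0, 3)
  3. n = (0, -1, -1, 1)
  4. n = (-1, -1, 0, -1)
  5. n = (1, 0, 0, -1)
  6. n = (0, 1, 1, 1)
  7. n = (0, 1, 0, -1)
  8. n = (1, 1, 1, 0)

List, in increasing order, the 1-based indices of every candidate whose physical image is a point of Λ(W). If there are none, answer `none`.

5, 6, 7, 8

With ζ = e^{iπ/4} the internal vectors are ζ^0,ζ^3,ζ^6,ζ^9.
candidate 1: n = (1, -1, -1, 0) → π⊥ ≈ (+1.70711, +0.29289); max(|x|,|y|,|x±y|/√2) = 1.70711 > 1.5 ⇒ ∉ W
candidate 2: n = (0, 3, 0, 3) → π⊥ ≈ (+0.00000, +4.24264); max(|x|,|y|,|x±y|/√2) = 4.24264 > 1.5 ⇒ ∉ W
candidate 3: n = (0, -1, -1, 1) → π⊥ ≈ (+1.41421, +1.00000); max(|x|,|y|,|x±y|/√2) = 1.70711 > 1.5 ⇒ ∉ W
candidate 4: n = (-1, -1, 0, -1) → π⊥ ≈ (-1.00000, -1.41421); max(|x|,|y|,|x±y|/√2) = 1.70711 > 1.5 ⇒ ∉ W
candidate 5: n = (1, 0, 0, -1) → π⊥ ≈ (+0.29289, -0.70711); max(|x|,|y|,|x±y|/√2) = 0.70711 ≤ 1.5 ⇒ ∈ W
candidate 6: n = (0, 1, 1, 1) → π⊥ ≈ (+0.00000, +0.41421); max(|x|,|y|,|x±y|/√2) = 0.41421 ≤ 1.5 ⇒ ∈ W
candidate 7: n = (0, 1, 0, -1) → π⊥ ≈ (-1.41421, +0.00000); max(|x|,|y|,|x±y|/√2) = 1.41421 ≤ 1.5 ⇒ ∈ W
candidate 8: n = (1, 1, 1, 0) → π⊥ ≈ (+0.29289, -0.29289); max(|x|,|y|,|x±y|/√2) = 0.41421 ≤ 1.5 ⇒ ∈ W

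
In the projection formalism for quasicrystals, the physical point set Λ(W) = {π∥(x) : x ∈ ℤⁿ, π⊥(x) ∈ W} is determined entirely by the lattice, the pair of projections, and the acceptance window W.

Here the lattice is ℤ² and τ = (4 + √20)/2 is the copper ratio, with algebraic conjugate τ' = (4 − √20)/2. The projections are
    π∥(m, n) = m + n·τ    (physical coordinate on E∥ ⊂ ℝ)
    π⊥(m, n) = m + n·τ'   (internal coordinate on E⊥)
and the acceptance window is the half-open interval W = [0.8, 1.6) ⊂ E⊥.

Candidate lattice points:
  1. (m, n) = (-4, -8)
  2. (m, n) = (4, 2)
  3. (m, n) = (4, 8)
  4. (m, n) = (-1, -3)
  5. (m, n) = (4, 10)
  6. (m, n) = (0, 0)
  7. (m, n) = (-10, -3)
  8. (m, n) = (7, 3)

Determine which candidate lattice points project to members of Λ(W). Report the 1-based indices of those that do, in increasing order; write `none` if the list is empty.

none

τ' = (4−√20)/2 ≈ -0.2361.
#1 (-4,-8): internal coord -4 + (-8)·τ' = -2.1115; -2.1115 ∉ [0.8, 1.6) → out
#2 (4,2): internal coord 4 + (2)·τ' = +3.5279; +3.5279 ∉ [0.8, 1.6) → out
#3 (4,8): internal coord 4 + (8)·τ' = +2.1115; +2.1115 ∉ [0.8, 1.6) → out
#4 (-1,-3): internal coord -1 + (-3)·τ' = -0.2918; -0.2918 ∉ [0.8, 1.6) → out
#5 (4,10): internal coord 4 + (10)·τ' = +1.6393; +1.6393 ∉ [0.8, 1.6) → out
#6 (0,0): internal coord 0 + (0)·τ' = +0.0000; +0.0000 ∉ [0.8, 1.6) → out
#7 (-10,-3): internal coord -10 + (-3)·τ' = -9.2918; -9.2918 ∉ [0.8, 1.6) → out
#8 (7,3): internal coord 7 + (3)·τ' = +6.2918; +6.2918 ∉ [0.8, 1.6) → out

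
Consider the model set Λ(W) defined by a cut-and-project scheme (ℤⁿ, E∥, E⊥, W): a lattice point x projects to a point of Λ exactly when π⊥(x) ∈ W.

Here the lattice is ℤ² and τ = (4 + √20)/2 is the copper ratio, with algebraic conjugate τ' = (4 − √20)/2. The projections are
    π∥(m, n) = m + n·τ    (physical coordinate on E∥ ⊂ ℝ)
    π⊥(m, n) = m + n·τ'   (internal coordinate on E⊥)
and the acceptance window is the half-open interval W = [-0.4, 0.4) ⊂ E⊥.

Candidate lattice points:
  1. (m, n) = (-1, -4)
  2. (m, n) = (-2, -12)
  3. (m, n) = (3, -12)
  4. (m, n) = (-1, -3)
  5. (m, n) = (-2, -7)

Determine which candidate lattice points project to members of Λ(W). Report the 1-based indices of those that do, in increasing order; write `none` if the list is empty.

1, 4, 5

Compute τ' = (4−√20)/2 = -0.236068, so π⊥(m,n) = m -0.236068·n.
#1 (-1,-4): internal coord -1 + (-4)·τ' = -0.055728; -0.055728 ∈ [-0.4, 0.4) → IN Λ
#2 (-2,-12): internal coord -2 + (-12)·τ' = +0.832816; +0.832816 ∉ [-0.4, 0.4) → out
#3 (3,-12): internal coord 3 + (-12)·τ' = +5.832816; +5.832816 ∉ [-0.4, 0.4) → out
#4 (-1,-3): internal coord -1 + (-3)·τ' = -0.291796; -0.291796 ∈ [-0.4, 0.4) → IN Λ
#5 (-2,-7): internal coord -2 + (-7)·τ' = -0.347524; -0.347524 ∈ [-0.4, 0.4) → IN Λ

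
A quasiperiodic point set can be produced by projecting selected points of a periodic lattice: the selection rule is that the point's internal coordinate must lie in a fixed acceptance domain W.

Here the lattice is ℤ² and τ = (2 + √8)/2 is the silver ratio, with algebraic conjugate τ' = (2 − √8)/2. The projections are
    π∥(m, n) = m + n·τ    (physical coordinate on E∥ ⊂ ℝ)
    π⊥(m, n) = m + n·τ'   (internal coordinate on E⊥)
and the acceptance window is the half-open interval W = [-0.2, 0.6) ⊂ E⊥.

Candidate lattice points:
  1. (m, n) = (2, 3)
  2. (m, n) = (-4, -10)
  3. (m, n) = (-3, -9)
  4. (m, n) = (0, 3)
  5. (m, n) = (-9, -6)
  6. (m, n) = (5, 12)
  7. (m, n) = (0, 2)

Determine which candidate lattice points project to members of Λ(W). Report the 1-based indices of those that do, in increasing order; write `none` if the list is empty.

Numerically τ ≈ 2.4142 and τ' = −1/τ ≈ -0.4142.
candidate 1: (m,n)=(2,3) → π∥ = 2+3·τ ≈ 9.2426, π⊥ = 2+3·τ' ≈ 0.7574 ∉ [-0.2, 0.6) ⇒ out
candidate 2: (m,n)=(-4,-10) → π∥ = -4-10·τ ≈ -28.1421, π⊥ = -4-10·τ' ≈ 0.1421 ∈ [-0.2, 0.6) ⇒ IN Λ
candidate 3: (m,n)=(-3,-9) → π∥ = -3-9·τ ≈ -24.7279, π⊥ = -3-9·τ' ≈ 0.7279 ∉ [-0.2, 0.6) ⇒ out
candidate 4: (m,n)=(0,3) → π∥ = 0+3·τ ≈ 7.2426, π⊥ = 0+3·τ' ≈ -1.2426 ∉ [-0.2, 0.6) ⇒ out
candidate 5: (m,n)=(-9,-6) → π∥ = -9-6·τ ≈ -23.4853, π⊥ = -9-6·τ' ≈ -6.5147 ∉ [-0.2, 0.6) ⇒ out
candidate 6: (m,n)=(5,12) → π∥ = 5+12·τ ≈ 33.9706, π⊥ = 5+12·τ' ≈ 0.0294 ∈ [-0.2, 0.6) ⇒ IN Λ
candidate 7: (m,n)=(0,2) → π∥ = 0+2·τ ≈ 4.8284, π⊥ = 0+2·τ' ≈ -0.8284 ∉ [-0.2, 0.6) ⇒ out

2, 6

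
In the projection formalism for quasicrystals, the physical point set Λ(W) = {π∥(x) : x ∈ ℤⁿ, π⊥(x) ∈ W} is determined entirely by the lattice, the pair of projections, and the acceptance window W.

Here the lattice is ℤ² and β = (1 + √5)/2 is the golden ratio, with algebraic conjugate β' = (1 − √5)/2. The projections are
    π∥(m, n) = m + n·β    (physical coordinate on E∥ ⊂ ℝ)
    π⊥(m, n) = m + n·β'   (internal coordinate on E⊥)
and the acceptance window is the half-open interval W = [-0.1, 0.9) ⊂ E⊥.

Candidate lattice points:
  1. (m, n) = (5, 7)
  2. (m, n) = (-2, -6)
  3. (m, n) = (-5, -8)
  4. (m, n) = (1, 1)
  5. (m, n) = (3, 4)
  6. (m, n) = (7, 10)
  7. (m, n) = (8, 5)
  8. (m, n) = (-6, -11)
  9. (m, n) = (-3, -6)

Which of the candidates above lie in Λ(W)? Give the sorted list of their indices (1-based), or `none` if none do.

1, 3, 4, 5, 6, 8, 9

β' = (1−√5)/2 ≈ -0.61803.
#1 (5,7): internal coord 5 + (7)·β' = +0.67376; +0.67376 ∈ [-0.1, 0.9) → IN Λ
#2 (-2,-6): internal coord -2 + (-6)·β' = +1.70820; +1.70820 ∉ [-0.1, 0.9) → out
#3 (-5,-8): internal coord -5 + (-8)·β' = -0.05573; -0.05573 ∈ [-0.1, 0.9) → IN Λ
#4 (1,1): internal coord 1 + (1)·β' = +0.38197; +0.38197 ∈ [-0.1, 0.9) → IN Λ
#5 (3,4): internal coord 3 + (4)·β' = +0.52786; +0.52786 ∈ [-0.1, 0.9) → IN Λ
#6 (7,10): internal coord 7 + (10)·β' = +0.81966; +0.81966 ∈ [-0.1, 0.9) → IN Λ
#7 (8,5): internal coord 8 + (5)·β' = +4.90983; +4.90983 ∉ [-0.1, 0.9) → out
#8 (-6,-11): internal coord -6 + (-11)·β' = +0.79837; +0.79837 ∈ [-0.1, 0.9) → IN Λ
#9 (-3,-6): internal coord -3 + (-6)·β' = +0.70820; +0.70820 ∈ [-0.1, 0.9) → IN Λ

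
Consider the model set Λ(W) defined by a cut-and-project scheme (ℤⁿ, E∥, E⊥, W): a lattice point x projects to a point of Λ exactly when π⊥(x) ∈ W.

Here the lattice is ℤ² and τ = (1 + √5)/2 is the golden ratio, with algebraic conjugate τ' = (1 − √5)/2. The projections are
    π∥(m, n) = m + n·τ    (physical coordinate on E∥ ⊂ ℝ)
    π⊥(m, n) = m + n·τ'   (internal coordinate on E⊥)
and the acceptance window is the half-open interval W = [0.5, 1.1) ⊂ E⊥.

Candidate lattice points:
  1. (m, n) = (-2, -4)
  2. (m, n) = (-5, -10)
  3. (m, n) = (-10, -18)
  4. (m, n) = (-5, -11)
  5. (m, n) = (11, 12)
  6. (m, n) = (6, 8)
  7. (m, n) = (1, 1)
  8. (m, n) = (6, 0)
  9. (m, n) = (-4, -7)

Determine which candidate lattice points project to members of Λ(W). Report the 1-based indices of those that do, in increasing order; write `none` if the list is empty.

Numerically τ ≈ 1.6180 and τ' = −1/τ ≈ -0.6180.
#1 (-2,-4): internal coord -2 + (-4)·τ' = +0.4721; +0.4721 ∉ [0.5, 1.1) → out
#2 (-5,-10): internal coord -5 + (-10)·τ' = +1.1803; +1.1803 ∉ [0.5, 1.1) → out
#3 (-10,-18): internal coord -10 + (-18)·τ' = +1.1246; +1.1246 ∉ [0.5, 1.1) → out
#4 (-5,-11): internal coord -5 + (-11)·τ' = +1.7984; +1.7984 ∉ [0.5, 1.1) → out
#5 (11,12): internal coord 11 + (12)·τ' = +3.5836; +3.5836 ∉ [0.5, 1.1) → out
#6 (6,8): internal coord 6 + (8)·τ' = +1.0557; +1.0557 ∈ [0.5, 1.1) → IN Λ
#7 (1,1): internal coord 1 + (1)·τ' = +0.3820; +0.3820 ∉ [0.5, 1.1) → out
#8 (6,0): internal coord 6 + (0)·τ' = +6.0000; +6.0000 ∉ [0.5, 1.1) → out
#9 (-4,-7): internal coord -4 + (-7)·τ' = +0.3262; +0.3262 ∉ [0.5, 1.1) → out

6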